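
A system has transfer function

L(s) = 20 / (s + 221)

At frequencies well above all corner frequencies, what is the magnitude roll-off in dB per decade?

-20 dB/decade

Each pole contributes −20 dB/decade at high frequency; each zero contributes +20 dB/decade.
Net: 0 zero(s) − 1 pole(s) → -20 dB/decade.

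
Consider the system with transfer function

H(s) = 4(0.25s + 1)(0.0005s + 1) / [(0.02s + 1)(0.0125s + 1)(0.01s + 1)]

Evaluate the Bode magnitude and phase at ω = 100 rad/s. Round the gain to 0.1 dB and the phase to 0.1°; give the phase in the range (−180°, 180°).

At ω = 100 rad/s:
zero (1 + j100·0.25) = 1 + j25 → |·| ≈ 25.02, ∠ ≈ 87.71°
zero (1 + j100·0.0005) = 1 + j0.05 → |·| ≈ 1.0012, ∠ ≈ 2.86°
pole (1 + j100·0.02) = 1 + j2 → |·| ≈ 2.2361, ∠ ≈ 63.43°
pole (1 + j100·0.0125) = 1 + j1.25 → |·| ≈ 1.6008, ∠ ≈ 51.34°
pole (1 + j100·0.01) = 1 + j1 → |·| ≈ 1.4142, ∠ ≈ 45.00°
|H| = 4 · 25.02 · 1.0012 / (2.2361 · 1.6008 · 1.4142) ≈ 19.794
Gain = 20 log₁₀(19.794) ≈ 25.93 dB
∠H = (87.71° + 2.86°) − (63.43° + 51.34° + 45.00°) = -69.20°

25.9 dB, -69.2°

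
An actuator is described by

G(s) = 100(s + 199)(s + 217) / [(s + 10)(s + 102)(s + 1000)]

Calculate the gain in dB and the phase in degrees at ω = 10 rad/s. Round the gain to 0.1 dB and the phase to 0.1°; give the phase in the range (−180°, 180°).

At s = jω = j10:
zero (s+199): 199 + j10 → |·| = √(199²+10²) = √39701 ≈ 199.25, ∠ = arctan(10/199) ≈ 2.88°
zero (s+217): 217 + j10 → |·| = √(217²+10²) = √47189 ≈ 217.23, ∠ = arctan(10/217) ≈ 2.64°
pole (s+10): 10 + j10 → |·| = √(10²+10²) = √200 ≈ 14.142, ∠ = arctan(10/10) ≈ 45.00°
pole (s+102): 102 + j10 → |·| = √(102²+10²) = √10504 ≈ 102.49, ∠ = arctan(10/102) ≈ 5.60°
pole (s+1000): 1000 + j10 → |·| = √(1000²+10²) = √1000100 ≈ 1000, ∠ = arctan(10/1000) ≈ 0.57°
|G| = 100 · 43283 / 1.4494e+06 ≈ 2.9863
Gain = 20 log₁₀(2.9863) ≈ 9.50 dB
∠G = 5.52° − 51.17° = -45.65°

9.5 dB, -45.7°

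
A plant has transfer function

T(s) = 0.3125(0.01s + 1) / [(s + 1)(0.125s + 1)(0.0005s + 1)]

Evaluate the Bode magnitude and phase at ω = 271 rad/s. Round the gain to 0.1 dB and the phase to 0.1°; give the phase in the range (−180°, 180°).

At ω = 271 rad/s:
zero (1 + j271·0.01) = 1 + j2.71 → |·| ≈ 2.8886, ∠ ≈ 69.75°
pole (1 + j271·1) = 1 + j271 → |·| ≈ 271, ∠ ≈ 89.79°
pole (1 + j271·0.125) = 1 + j33.875 → |·| ≈ 33.89, ∠ ≈ 88.31°
pole (1 + j271·0.0005) = 1 + j0.1355 → |·| ≈ 1.0091, ∠ ≈ 7.72°
|T| = 0.3125 · 2.8886 / (271 · 33.89 · 1.0091) ≈ 9.7401e-05
Gain = 20 log₁₀(9.7401e-05) ≈ -80.23 dB
∠T = (69.75°) − (89.79° + 88.31° + 7.72°) = -116.07°

-80.2 dB, -116.1°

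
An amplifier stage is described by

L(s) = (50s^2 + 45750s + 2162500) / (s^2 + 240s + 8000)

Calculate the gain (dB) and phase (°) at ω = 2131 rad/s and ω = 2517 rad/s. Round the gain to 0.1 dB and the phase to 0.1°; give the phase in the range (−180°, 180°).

Substitute s = j2131:
Numerator: 50(j2131)^2 + 45750(j2131) + 2162500 = -224895550 + j97493250
Denominator: (j2131)^2 + 240(j2131) + 8000 = -4533161 + j511440
|N| = √(224895550² + 97493250²) ≈ 2.4512e+08, ∠N ≈ 156.56°
|D| = √(4533161² + 511440²) ≈ 4.5619e+06, ∠D ≈ 173.56°
|L| = 2.4512e+08 / 4.5619e+06 ≈ 53.732
Gain = 20 log₁₀(53.732) ≈ 34.60 dB
∠L = 156.56° − 173.56° = -17.00°

Substitute s = j2517:
Numerator: 50(j2517)^2 + 45750(j2517) + 2162500 = -314601950 + j115152750
Denominator: (j2517)^2 + 240(j2517) + 8000 = -6327289 + j604080
|N| = √(314601950² + 115152750²) ≈ 3.3501e+08, ∠N ≈ 159.90°
|D| = √(6327289² + 604080²) ≈ 6.3561e+06, ∠D ≈ 174.55°
|L| = 3.3501e+08 / 6.3561e+06 ≈ 52.707
Gain = 20 log₁₀(52.707) ≈ 34.44 dB
∠L = 159.90° − 174.55° = -14.65°

ω = 2131: 34.6 dB, -17.0°; ω = 2517: 34.4 dB, -14.7°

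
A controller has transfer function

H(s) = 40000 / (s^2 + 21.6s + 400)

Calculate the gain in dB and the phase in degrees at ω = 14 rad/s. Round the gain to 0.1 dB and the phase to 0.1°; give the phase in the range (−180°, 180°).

At s = jω = j14:
quadratic: (j14)² + 21.6·j14 + 400 = 204 + j302.4 → |·| ≈ 364.78, ∠ ≈ 56.00°
|H| = 40000 / 364.78 ≈ 109.66
Gain = 20 log₁₀(109.66) ≈ 40.80 dB
∠H = 0.00° − 56.00° = -56.00°

40.8 dB, -56.0°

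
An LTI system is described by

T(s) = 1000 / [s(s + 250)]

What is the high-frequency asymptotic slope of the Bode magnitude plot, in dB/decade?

Each pole contributes −20 dB/decade at high frequency; each zero contributes +20 dB/decade.
Net: 0 zero(s) − 2 pole(s) → -40 dB/decade.

-40 dB/decade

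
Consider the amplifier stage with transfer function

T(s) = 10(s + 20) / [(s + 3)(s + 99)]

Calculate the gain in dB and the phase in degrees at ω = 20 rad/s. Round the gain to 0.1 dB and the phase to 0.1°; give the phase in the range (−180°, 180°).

At s = jω = j20:
zero (s+20): 20 + j20 → |·| = √(20²+20²) = √800 ≈ 28.284, ∠ = arctan(20/20) ≈ 45.00°
pole (s+3): 3 + j20 → |·| = √(3²+20²) = √409 ≈ 20.224, ∠ = arctan(20/3) ≈ 81.47°
pole (s+99): 99 + j20 → |·| = √(99²+20²) = √10201 ≈ 101, ∠ = arctan(20/99) ≈ 11.42°
|T| = 10 · 28.284 / 2042.6 ≈ 0.13847
Gain = 20 log₁₀(0.13847) ≈ -17.17 dB
∠T = 45.00° − 92.89° = -47.89°

-17.2 dB, -47.9°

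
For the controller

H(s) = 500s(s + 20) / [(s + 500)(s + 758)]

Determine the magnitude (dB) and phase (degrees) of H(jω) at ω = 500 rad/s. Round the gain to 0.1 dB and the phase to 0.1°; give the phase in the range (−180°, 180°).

45.8 dB, 99.3°

At s = jω = j500:
zero (s+20): 20 + j500 → |·| = √(20²+500²) = √250400 ≈ 500.4, ∠ = arctan(500/20) ≈ 87.71°
zero at origin: s = j500 → |·| = 500, ∠ = 90.00°
pole (s+500): 500 + j500 → |·| = √(500²+500²) = √500000 ≈ 707.11, ∠ = arctan(500/500) ≈ 45.00°
pole (s+758): 758 + j500 → |·| = √(758²+500²) = √824564 ≈ 908.06, ∠ = arctan(500/758) ≈ 33.41°
|H| = 500 · 2.502e+05 / 6.421e+05 ≈ 194.83
Gain = 20 log₁₀(194.83) ≈ 45.79 dB
∠H = 177.71° − 78.41° = 99.30°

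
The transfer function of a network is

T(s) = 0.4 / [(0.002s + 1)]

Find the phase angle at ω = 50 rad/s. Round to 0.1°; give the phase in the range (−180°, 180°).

At ω = 50 rad/s:
pole (1 + j50·0.002) = 1 + j0.1 → |·| ≈ 1.005, ∠ ≈ 5.71°
∠T = (0°) − (5.71°) = -5.71°

-5.7°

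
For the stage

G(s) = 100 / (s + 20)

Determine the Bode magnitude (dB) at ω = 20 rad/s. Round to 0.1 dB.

11.0 dB

Substitute s = j20:
Numerator: 100 = 100 + j0
Denominator: (j20) + 20 = 20 + j20
|N| = √(100² + 0²) ≈ 100, ∠N ≈ 0.00°
|D| = √(20² + 20²) ≈ 28.284, ∠D ≈ 45.00°
|G| = 100 / 28.284 ≈ 3.5356
Gain = 20 log₁₀(3.5356) ≈ 10.97 dB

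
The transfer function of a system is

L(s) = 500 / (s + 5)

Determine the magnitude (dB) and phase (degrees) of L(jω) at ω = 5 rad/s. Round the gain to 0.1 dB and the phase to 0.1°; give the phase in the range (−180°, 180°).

37.0 dB, -45.0°

Substitute s = j5:
Numerator: 500 = 500 + j0
Denominator: (j5) + 5 = 5 + j5
|N| = √(500² + 0²) ≈ 500, ∠N ≈ 0.00°
|D| = √(5² + 5²) ≈ 7.0711, ∠D ≈ 45.00°
|L| = 500 / 7.0711 ≈ 70.71
Gain = 20 log₁₀(70.71) ≈ 36.99 dB
∠L = 0.00° − 45.00° = -45.00°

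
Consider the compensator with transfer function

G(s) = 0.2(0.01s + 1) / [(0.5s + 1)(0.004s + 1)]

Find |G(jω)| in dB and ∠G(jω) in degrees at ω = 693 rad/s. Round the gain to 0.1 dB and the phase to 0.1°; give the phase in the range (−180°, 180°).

-57.3 dB, -78.2°

At ω = 693 rad/s:
zero (1 + j693·0.01) = 1 + j6.93 → |·| ≈ 7.0018, ∠ ≈ 81.79°
pole (1 + j693·0.5) = 1 + j346.5 → |·| ≈ 346.5, ∠ ≈ 89.83°
pole (1 + j693·0.004) = 1 + j2.772 → |·| ≈ 2.9469, ∠ ≈ 70.16°
|G| = 0.2 · 7.0018 / (346.5 · 2.9469) ≈ 0.0013714
Gain = 20 log₁₀(0.0013714) ≈ -57.26 dB
∠G = (81.79°) − (89.83° + 70.16°) = -78.20°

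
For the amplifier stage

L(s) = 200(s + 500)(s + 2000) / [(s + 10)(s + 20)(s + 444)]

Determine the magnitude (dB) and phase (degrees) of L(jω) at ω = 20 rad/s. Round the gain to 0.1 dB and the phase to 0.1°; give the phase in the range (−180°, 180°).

57.1 dB, -108.2°

At s = jω = j20:
zero (s+500): 500 + j20 → |·| = √(500²+20²) = √250400 ≈ 500.4, ∠ = arctan(20/500) ≈ 2.29°
zero (s+2000): 2000 + j20 → |·| = √(2000²+20²) = √4000400 ≈ 2000.1, ∠ = arctan(20/2000) ≈ 0.57°
pole (s+10): 10 + j20 → |·| = √(10²+20²) = √500 ≈ 22.361, ∠ = arctan(20/10) ≈ 63.43°
pole (s+20): 20 + j20 → |·| = √(20²+20²) = √800 ≈ 28.284, ∠ = arctan(20/20) ≈ 45.00°
pole (s+444): 444 + j20 → |·| = √(444²+20²) = √197536 ≈ 444.45, ∠ = arctan(20/444) ≈ 2.58°
|L| = 200 · 1.0009e+06 / 2.811e+05 ≈ 712.13
Gain = 20 log₁₀(712.13) ≈ 57.05 dB
∠L = 2.86° − 111.01° = -108.15°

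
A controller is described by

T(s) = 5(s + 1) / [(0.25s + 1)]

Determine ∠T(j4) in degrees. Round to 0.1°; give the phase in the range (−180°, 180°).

At ω = 4 rad/s:
zero (1 + j4·1) = 1 + j4 → |·| ≈ 4.1231, ∠ ≈ 75.96°
pole (1 + j4·0.25) = 1 + j1 → |·| ≈ 1.4142, ∠ ≈ 45.00°
∠T = (75.96°) − (45.00°) = 30.96°

31.0°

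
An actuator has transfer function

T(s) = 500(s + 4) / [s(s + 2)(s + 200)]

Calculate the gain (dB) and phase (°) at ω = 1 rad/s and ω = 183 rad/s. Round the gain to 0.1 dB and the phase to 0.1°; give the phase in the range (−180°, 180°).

ω = 1: 13.3 dB, -102.8°; ω = 183: -39.9 dB, -133.1°

At s = jω = j1:
zero (s+4): 4 + j1 → |·| = √(4²+1²) = √17 ≈ 4.1231, ∠ = arctan(1/4) ≈ 14.04°
pole (s+2): 2 + j1 → |·| = √(2²+1²) = √5 ≈ 2.2361, ∠ = arctan(1/2) ≈ 26.57°
pole (s+200): 200 + j1 → |·| = √(200²+1²) = √40001 ≈ 200, ∠ = arctan(1/200) ≈ 0.29°
pole at origin: |s| = 1, ∠ = 90.00° (in denominator)
|T| = 500 · 4.1231 / 447.22 ≈ 4.6097
Gain = 20 log₁₀(4.6097) ≈ 13.27 dB
∠T = 14.04° − 116.86° = -102.82°

At s = jω = j183:
zero (s+4): 4 + j183 → |·| = √(4²+183²) = √33505 ≈ 183.04, ∠ = arctan(183/4) ≈ 88.75°
pole (s+2): 2 + j183 → |·| = √(2²+183²) = √33493 ≈ 183.01, ∠ = arctan(183/2) ≈ 89.37°
pole (s+200): 200 + j183 → |·| = √(200²+183²) = √73489 ≈ 271.09, ∠ = arctan(183/200) ≈ 42.46°
pole at origin: |s| = 183, ∠ = 90.00° (in denominator)
|T| = 500 · 183.04 / 9.079e+06 ≈ 0.01008
Gain = 20 log₁₀(0.01008) ≈ -39.93 dB
∠T = 88.75° − 221.83° = -133.08°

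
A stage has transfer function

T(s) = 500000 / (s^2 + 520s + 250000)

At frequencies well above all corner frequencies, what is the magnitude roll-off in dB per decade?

Each pole contributes −20 dB/decade at high frequency; each zero contributes +20 dB/decade.
Net: 0 zero(s) − 2 pole(s) → -40 dB/decade.

-40 dB/decade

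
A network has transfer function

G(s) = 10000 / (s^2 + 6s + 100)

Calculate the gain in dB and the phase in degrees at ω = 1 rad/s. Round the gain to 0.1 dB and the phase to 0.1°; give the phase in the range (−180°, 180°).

At s = jω = j1:
quadratic: (j1)² + 6·j1 + 100 = 99 + j6 → |·| ≈ 99.182, ∠ ≈ 3.47°
|G| = 10000 / 99.182 ≈ 100.82
Gain = 20 log₁₀(100.82) ≈ 40.07 dB
∠G = 0.00° − 3.47° = -3.47°

40.1 dB, -3.5°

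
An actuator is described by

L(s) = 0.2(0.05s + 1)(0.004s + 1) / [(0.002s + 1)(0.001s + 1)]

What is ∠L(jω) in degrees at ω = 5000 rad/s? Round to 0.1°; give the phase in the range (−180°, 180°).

At ω = 5000 rad/s:
zero (1 + j5000·0.05) = 1 + j250 → |·| ≈ 250, ∠ ≈ 89.77°
zero (1 + j5000·0.004) = 1 + j20 → |·| ≈ 20.025, ∠ ≈ 87.14°
pole (1 + j5000·0.002) = 1 + j10 → |·| ≈ 10.05, ∠ ≈ 84.29°
pole (1 + j5000·0.001) = 1 + j5 → |·| ≈ 5.099, ∠ ≈ 78.69°
∠L = (89.77° + 87.14°) − (84.29° + 78.69°) = 13.93°

13.9°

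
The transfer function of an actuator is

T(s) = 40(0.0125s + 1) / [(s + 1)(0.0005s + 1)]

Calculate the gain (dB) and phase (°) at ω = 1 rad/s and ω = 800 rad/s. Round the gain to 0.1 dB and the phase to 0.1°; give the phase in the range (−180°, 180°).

ω = 1: 29.0 dB, -44.3°; ω = 800: -6.6 dB, -27.4°

At ω = 1 rad/s:
zero (1 + j1·0.0125) = 1 + j0.0125 → |·| ≈ 1.0001, ∠ ≈ 0.72°
pole (1 + j1·1) = 1 + j1 → |·| ≈ 1.4142, ∠ ≈ 45.00°
pole (1 + j1·0.0005) = 1 + j0.0005 → |·| ≈ 1, ∠ ≈ 0.03°
|T| = 40 · 1.0001 / (1.4142 · 1) ≈ 28.287
Gain = 20 log₁₀(28.287) ≈ 29.03 dB
∠T = (0.72°) − (45.00° + 0.03°) = -44.31°

At ω = 800 rad/s:
zero (1 + j800·0.0125) = 1 + j10 → |·| ≈ 10.05, ∠ ≈ 84.29°
pole (1 + j800·1) = 1 + j800 → |·| ≈ 800, ∠ ≈ 89.93°
pole (1 + j800·0.0005) = 1 + j0.4 → |·| ≈ 1.077, ∠ ≈ 21.80°
|T| = 40 · 10.05 / (800 · 1.077) ≈ 0.46657
Gain = 20 log₁₀(0.46657) ≈ -6.62 dB
∠T = (84.29°) − (89.93° + 21.80°) = -27.44°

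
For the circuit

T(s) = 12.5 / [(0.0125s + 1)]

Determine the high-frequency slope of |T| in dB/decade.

Each pole contributes −20 dB/decade at high frequency; each zero contributes +20 dB/decade.
Net: 0 zero(s) − 1 pole(s) → -20 dB/decade.

-20 dB/decade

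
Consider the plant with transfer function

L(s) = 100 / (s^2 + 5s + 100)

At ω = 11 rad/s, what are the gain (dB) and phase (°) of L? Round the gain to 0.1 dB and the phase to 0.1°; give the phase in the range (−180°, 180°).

At s = jω = j11:
quadratic: (j11)² + 5·j11 + 100 = -21 + j55 → |·| ≈ 58.873, ∠ ≈ 110.90°
|L| = 100 / 58.873 ≈ 1.6986
Gain = 20 log₁₀(1.6986) ≈ 4.60 dB
∠L = 0.00° − 110.90° = -110.90°

4.6 dB, -110.9°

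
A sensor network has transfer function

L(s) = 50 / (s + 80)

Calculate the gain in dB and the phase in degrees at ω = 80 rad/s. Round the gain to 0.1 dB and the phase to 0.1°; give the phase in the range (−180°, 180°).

-7.1 dB, -45.0°

Substitute s = j80:
Numerator: 50 = 50 + j0
Denominator: (j80) + 80 = 80 + j80
|N| = √(50² + 0²) ≈ 50, ∠N ≈ 0.00°
|D| = √(80² + 80²) ≈ 113.14, ∠D ≈ 45.00°
|L| = 50 / 113.14 ≈ 0.44193
Gain = 20 log₁₀(0.44193) ≈ -7.09 dB
∠L = 0.00° − 45.00° = -45.00°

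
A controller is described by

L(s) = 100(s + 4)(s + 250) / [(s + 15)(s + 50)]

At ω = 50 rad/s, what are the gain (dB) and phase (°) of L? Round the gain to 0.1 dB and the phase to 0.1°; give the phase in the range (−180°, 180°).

50.8 dB, -21.6°

At s = jω = j50:
zero (s+4): 4 + j50 → |·| = √(4²+50²) = √2516 ≈ 50.16, ∠ = arctan(50/4) ≈ 85.43°
zero (s+250): 250 + j50 → |·| = √(250²+50²) = √65000 ≈ 254.95, ∠ = arctan(50/250) ≈ 11.31°
pole (s+15): 15 + j50 → |·| = √(15²+50²) = √2725 ≈ 52.202, ∠ = arctan(50/15) ≈ 73.30°
pole (s+50): 50 + j50 → |·| = √(50²+50²) = √5000 ≈ 70.711, ∠ = arctan(50/50) ≈ 45.00°
|L| = 100 · 12788 / 3691.3 ≈ 346.44
Gain = 20 log₁₀(346.44) ≈ 50.79 dB
∠L = 96.74° − 118.30° = -21.56°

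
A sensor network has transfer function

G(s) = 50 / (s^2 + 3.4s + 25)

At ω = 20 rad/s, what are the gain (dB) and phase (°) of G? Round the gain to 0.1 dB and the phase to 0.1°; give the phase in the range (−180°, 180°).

At s = jω = j20:
quadratic: (j20)² + 3.4·j20 + 25 = -375 + j68 → |·| ≈ 381.12, ∠ ≈ 169.72°
|G| = 50 / 381.12 ≈ 0.13119
Gain = 20 log₁₀(0.13119) ≈ -17.64 dB
∠G = 0.00° − 169.72° = -169.72°

-17.6 dB, -169.7°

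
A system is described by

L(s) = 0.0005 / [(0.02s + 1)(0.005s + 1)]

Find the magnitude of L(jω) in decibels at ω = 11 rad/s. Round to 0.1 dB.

-66.2 dB

At ω = 11 rad/s:
pole (1 + j11·0.02) = 1 + j0.22 → |·| ≈ 1.0239, ∠ ≈ 12.41°
pole (1 + j11·0.005) = 1 + j0.055 → |·| ≈ 1.0015, ∠ ≈ 3.15°
|L| = 0.0005 · 1 / (1.0239 · 1.0015) ≈ 0.0004876
Gain = 20 log₁₀(0.0004876) ≈ -66.24 dB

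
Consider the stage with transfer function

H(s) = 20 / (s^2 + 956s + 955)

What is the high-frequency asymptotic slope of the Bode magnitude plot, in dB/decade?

Each pole contributes −20 dB/decade at high frequency; each zero contributes +20 dB/decade.
Net: 0 zero(s) − 2 pole(s) → -40 dB/decade.

-40 dB/decade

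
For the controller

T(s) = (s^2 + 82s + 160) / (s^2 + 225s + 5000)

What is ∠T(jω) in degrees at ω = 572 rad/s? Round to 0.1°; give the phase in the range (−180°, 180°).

13.6°

Substitute s = j572:
Numerator: (j572)^2 + 82(j572) + 160 = -327024 + j46904
Denominator: (j572)^2 + 225(j572) + 5000 = -322184 + j128700
|N| = √(327024² + 46904²) ≈ 3.3037e+05, ∠N ≈ 171.84°
|D| = √(322184² + 128700²) ≈ 3.4694e+05, ∠D ≈ 158.23°
∠T = 171.84° − 158.23° = 13.61°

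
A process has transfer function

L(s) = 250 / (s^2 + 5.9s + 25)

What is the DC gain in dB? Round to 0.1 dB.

L(0) = 250 / 25 = 10
20 log₁₀(10) ≈ 20.00 dB

20.0 dB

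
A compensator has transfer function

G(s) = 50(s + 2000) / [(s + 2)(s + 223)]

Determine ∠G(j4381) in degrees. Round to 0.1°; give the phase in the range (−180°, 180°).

-111.6°

At s = jω = j4381:
zero (s+2000): 2000 + j4381 → |·| = √(2000²+4381²) = √23193161 ≈ 4815.9, ∠ = arctan(4381/2000) ≈ 65.46°
pole (s+2): 2 + j4381 → |·| = √(2²+4381²) = √19193165 ≈ 4381, ∠ = arctan(4381/2) ≈ 89.97°
pole (s+223): 223 + j4381 → |·| = √(223²+4381²) = √19242890 ≈ 4386.7, ∠ = arctan(4381/223) ≈ 87.09°
∠G = 65.46° − 177.06° = -111.60°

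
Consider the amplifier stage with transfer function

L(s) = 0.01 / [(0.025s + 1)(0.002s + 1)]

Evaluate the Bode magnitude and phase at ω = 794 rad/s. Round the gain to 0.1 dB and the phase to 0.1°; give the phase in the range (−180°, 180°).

-71.4 dB, -144.9°

At ω = 794 rad/s:
pole (1 + j794·0.025) = 1 + j19.85 → |·| ≈ 19.875, ∠ ≈ 87.12°
pole (1 + j794·0.002) = 1 + j1.588 → |·| ≈ 1.8766, ∠ ≈ 57.80°
|L| = 0.01 · 1 / (19.875 · 1.8766) ≈ 0.00026812
Gain = 20 log₁₀(0.00026812) ≈ -71.43 dB
∠L = (0°) − (87.12° + 57.80°) = -144.92°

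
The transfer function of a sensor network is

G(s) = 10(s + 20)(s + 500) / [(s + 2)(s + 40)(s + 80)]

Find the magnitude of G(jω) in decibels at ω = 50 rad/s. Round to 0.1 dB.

-1.0 dB

At s = jω = j50:
zero (s+20): 20 + j50 → |·| = √(20²+50²) = √2900 ≈ 53.852, ∠ = arctan(50/20) ≈ 68.20°
zero (s+500): 500 + j50 → |·| = √(500²+50²) = √252500 ≈ 502.49, ∠ = arctan(50/500) ≈ 5.71°
pole (s+2): 2 + j50 → |·| = √(2²+50²) = √2504 ≈ 50.04, ∠ = arctan(50/2) ≈ 87.71°
pole (s+40): 40 + j50 → |·| = √(40²+50²) = √4100 ≈ 64.031, ∠ = arctan(50/40) ≈ 51.34°
pole (s+80): 80 + j50 → |·| = √(80²+50²) = √8900 ≈ 94.34, ∠ = arctan(50/80) ≈ 32.01°
|G| = 10 · 27060 / 3.0228e+05 ≈ 0.8952
Gain = 20 log₁₀(0.8952) ≈ -0.96 dB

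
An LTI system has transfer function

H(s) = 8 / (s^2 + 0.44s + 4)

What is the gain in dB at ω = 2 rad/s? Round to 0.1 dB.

At s = jω = j2:
quadratic: (j2)² + 0.44·j2 + 4 = 0 + j0.88 → |·| ≈ 0.88, ∠ ≈ 90.00°
|H| = 8 / 0.88 ≈ 9.0909
Gain = 20 log₁₀(9.0909) ≈ 19.17 dB

19.2 dB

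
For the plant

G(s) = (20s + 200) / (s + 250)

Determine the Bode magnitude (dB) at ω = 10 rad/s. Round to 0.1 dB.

1.1 dB

Substitute s = j10:
Numerator: 20(j10) + 200 = 200 + j200
Denominator: (j10) + 250 = 250 + j10
|N| = √(200² + 200²) ≈ 282.84, ∠N ≈ 45.00°
|D| = √(250² + 10²) ≈ 250.2, ∠D ≈ 2.29°
|G| = 282.84 / 250.2 ≈ 1.1305
Gain = 20 log₁₀(1.1305) ≈ 1.07 dB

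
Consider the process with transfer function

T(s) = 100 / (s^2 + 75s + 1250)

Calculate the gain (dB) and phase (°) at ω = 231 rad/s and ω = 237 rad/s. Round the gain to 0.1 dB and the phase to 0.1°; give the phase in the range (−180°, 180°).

Substitute s = j231:
Numerator: 100 = 100 + j0
Denominator: (j231)^2 + 75(j231) + 1250 = -52111 + j17325
|N| = √(100² + 0²) ≈ 100, ∠N ≈ 0.00°
|D| = √(52111² + 17325²) ≈ 54915, ∠D ≈ 161.61°
|T| = 100 / 54915 ≈ 0.001821
Gain = 20 log₁₀(0.001821) ≈ -54.79 dB
∠T = 0.00° − 161.61° = -161.61°

Substitute s = j237:
Numerator: 100 = 100 + j0
Denominator: (j237)^2 + 75(j237) + 1250 = -54919 + j17775
|N| = √(100² + 0²) ≈ 100, ∠N ≈ 0.00°
|D| = √(54919² + 17775²) ≈ 57724, ∠D ≈ 162.07°
|T| = 100 / 57724 ≈ 0.0017324
Gain = 20 log₁₀(0.0017324) ≈ -55.23 dB
∠T = 0.00° − 162.07° = -162.07°

ω = 231: -54.8 dB, -161.6°; ω = 237: -55.2 dB, -162.1°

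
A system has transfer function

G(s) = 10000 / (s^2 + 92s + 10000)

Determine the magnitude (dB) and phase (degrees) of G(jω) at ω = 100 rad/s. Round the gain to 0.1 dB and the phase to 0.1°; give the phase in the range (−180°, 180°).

0.7 dB, -90.0°

At s = jω = j100:
quadratic: (j100)² + 92·j100 + 10000 = 0 + j9200 → |·| ≈ 9200, ∠ ≈ 90.00°
|G| = 10000 / 9200 ≈ 1.087
Gain = 20 log₁₀(1.087) ≈ 0.72 dB
∠G = 0.00° − 90.00° = -90.00°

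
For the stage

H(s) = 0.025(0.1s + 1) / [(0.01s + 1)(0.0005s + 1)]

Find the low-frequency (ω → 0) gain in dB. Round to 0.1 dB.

H(0) = 0.025 · 1 / 1 = 0.025
20 log₁₀(0.025) ≈ -32.04 dB

-32.0 dB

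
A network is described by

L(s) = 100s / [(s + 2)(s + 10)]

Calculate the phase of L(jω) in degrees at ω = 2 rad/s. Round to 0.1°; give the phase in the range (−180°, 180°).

At s = jω = j2:
zero at origin: s = j2 → |·| = 2, ∠ = 90.00°
pole (s+2): 2 + j2 → |·| = √(2²+2²) = √8 ≈ 2.8284, ∠ = arctan(2/2) ≈ 45.00°
pole (s+10): 10 + j2 → |·| = √(10²+2²) = √104 ≈ 10.198, ∠ = arctan(2/10) ≈ 11.31°
∠L = 90.00° − 56.31° = 33.69°

33.7°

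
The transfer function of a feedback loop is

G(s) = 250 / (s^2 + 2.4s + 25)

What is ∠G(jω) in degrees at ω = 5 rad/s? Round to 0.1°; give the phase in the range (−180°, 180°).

-90.0°

At s = jω = j5:
quadratic: (j5)² + 2.4·j5 + 25 = 0 + j12 → |·| ≈ 12, ∠ ≈ 90.00°
∠G = 0.00° − 90.00° = -90.00°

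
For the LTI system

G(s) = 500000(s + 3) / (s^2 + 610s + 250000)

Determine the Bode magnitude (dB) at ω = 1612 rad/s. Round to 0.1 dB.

At s = jω = j1612:
zero (s+3): 3 + j1612 → |·| = √(3²+1612²) = √2598553 ≈ 1612, ∠ = arctan(1612/3) ≈ 89.89°
quadratic: (j1612)² + 610·j1612 + 250000 = -2348544 + j983320 → |·| ≈ 2.5461e+06, ∠ ≈ 157.28°
|G| = 500000 · 1612 / 2.5461e+06 ≈ 316.56
Gain = 20 log₁₀(316.56) ≈ 50.01 dB

50.0 dB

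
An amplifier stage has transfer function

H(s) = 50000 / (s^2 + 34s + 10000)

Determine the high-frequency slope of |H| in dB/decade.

Each pole contributes −20 dB/decade at high frequency; each zero contributes +20 dB/decade.
Net: 0 zero(s) − 2 pole(s) → -40 dB/decade.

-40 dB/decade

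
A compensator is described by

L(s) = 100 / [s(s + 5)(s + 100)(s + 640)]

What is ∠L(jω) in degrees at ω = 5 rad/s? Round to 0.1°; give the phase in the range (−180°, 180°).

-138.3°

At s = jω = j5:
pole (s+5): 5 + j5 → |·| = √(5²+5²) = √50 ≈ 7.0711, ∠ = arctan(5/5) ≈ 45.00°
pole (s+100): 100 + j5 → |·| = √(100²+5²) = √10025 ≈ 100.12, ∠ = arctan(5/100) ≈ 2.86°
pole (s+640): 640 + j5 → |·| = √(640²+5²) = √409625 ≈ 640.02, ∠ = arctan(5/640) ≈ 0.45°
pole at origin: |s| = 5, ∠ = 90.00° (in denominator)
∠L = 0.00° − 138.31° = -138.31°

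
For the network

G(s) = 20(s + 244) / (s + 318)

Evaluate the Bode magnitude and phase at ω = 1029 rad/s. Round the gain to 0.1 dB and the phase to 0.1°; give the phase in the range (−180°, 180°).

At s = jω = j1029:
zero (s+244): 244 + j1029 → |·| = √(244²+1029²) = √1118377 ≈ 1057.5, ∠ = arctan(1029/244) ≈ 76.66°
pole (s+318): 318 + j1029 → |·| = √(318²+1029²) = √1159965 ≈ 1077, ∠ = arctan(1029/318) ≈ 72.83°
|G| = 20 · 1057.5 / 1077 ≈ 19.638
Gain = 20 log₁₀(19.638) ≈ 25.86 dB
∠G = 76.66° − 72.83° = 3.83°

25.9 dB, 3.8°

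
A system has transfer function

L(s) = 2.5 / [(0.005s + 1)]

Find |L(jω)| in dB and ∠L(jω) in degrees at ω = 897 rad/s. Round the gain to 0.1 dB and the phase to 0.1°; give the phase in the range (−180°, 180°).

-5.3 dB, -77.4°

At ω = 897 rad/s:
pole (1 + j897·0.005) = 1 + j4.485 → |·| ≈ 4.5951, ∠ ≈ 77.43°
|L| = 2.5 · 1 / (4.5951) ≈ 0.54406
Gain = 20 log₁₀(0.54406) ≈ -5.29 dB
∠L = (0°) − (77.43°) = -77.43°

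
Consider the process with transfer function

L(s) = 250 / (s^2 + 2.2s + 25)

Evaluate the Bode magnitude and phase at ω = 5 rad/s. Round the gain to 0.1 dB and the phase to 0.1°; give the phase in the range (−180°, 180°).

At s = jω = j5:
quadratic: (j5)² + 2.2·j5 + 25 = 0 + j11 → |·| ≈ 11, ∠ ≈ 90.00°
|L| = 250 / 11 ≈ 22.727
Gain = 20 log₁₀(22.727) ≈ 27.13 dB
∠L = 0.00° − 90.00° = -90.00°

27.1 dB, -90.0°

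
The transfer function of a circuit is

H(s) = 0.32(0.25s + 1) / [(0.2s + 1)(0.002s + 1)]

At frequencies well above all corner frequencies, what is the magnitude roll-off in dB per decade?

-20 dB/decade

Each pole contributes −20 dB/decade at high frequency; each zero contributes +20 dB/decade.
Net: 1 zero(s) − 2 pole(s) → -20 dB/decade.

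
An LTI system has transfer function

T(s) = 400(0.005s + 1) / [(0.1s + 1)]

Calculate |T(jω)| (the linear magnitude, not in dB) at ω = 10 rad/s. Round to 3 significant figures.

At ω = 10 rad/s:
zero (1 + j10·0.005) = 1 + j0.05 → |·| ≈ 1.0012, ∠ ≈ 2.86°
pole (1 + j10·0.1) = 1 + j1 → |·| ≈ 1.4142, ∠ ≈ 45.00°
|T| = 400 · 1.0012 / (1.4142) ≈ 283.18

283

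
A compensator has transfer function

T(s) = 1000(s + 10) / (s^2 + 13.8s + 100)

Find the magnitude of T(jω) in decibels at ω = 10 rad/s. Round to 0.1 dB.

At s = jω = j10:
zero (s+10): 10 + j10 → |·| = √(10²+10²) = √200 ≈ 14.142, ∠ = arctan(10/10) ≈ 45.00°
quadratic: (j10)² + 13.8·j10 + 100 = 0 + j138 → |·| ≈ 138, ∠ ≈ 90.00°
|T| = 1000 · 14.142 / 138 ≈ 102.48
Gain = 20 log₁₀(102.48) ≈ 40.21 dB

40.2 dB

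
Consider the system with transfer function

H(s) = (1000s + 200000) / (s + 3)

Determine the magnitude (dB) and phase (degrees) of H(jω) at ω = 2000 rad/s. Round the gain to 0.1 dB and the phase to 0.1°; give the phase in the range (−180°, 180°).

Substitute s = j2000:
Numerator: 1000(j2000) + 200000 = 200000 + j2000000
Denominator: (j2000) + 3 = 3 + j2000
|N| = √(200000² + 2000000²) ≈ 2.01e+06, ∠N ≈ 84.29°
|D| = √(3² + 2000²) ≈ 2000, ∠D ≈ 89.91°
|H| = 2.01e+06 / 2000 ≈ 1005
Gain = 20 log₁₀(1005) ≈ 60.04 dB
∠H = 84.29° − 89.91° = -5.62°

60.0 dB, -5.6°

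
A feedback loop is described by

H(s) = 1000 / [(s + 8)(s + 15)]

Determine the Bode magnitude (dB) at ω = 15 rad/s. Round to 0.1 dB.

At s = jω = j15:
pole (s+8): 8 + j15 → |·| = √(8²+15²) = √289 ≈ 17, ∠ = arctan(15/8) ≈ 61.93°
pole (s+15): 15 + j15 → |·| = √(15²+15²) = √450 ≈ 21.213, ∠ = arctan(15/15) ≈ 45.00°
|H| = 1000 / 360.62 ≈ 2.773
Gain = 20 log₁₀(2.773) ≈ 8.86 dB

8.9 dB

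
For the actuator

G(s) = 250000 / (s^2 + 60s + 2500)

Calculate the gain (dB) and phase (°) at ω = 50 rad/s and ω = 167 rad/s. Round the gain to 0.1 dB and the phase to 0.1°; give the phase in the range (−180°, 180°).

ω = 50: 38.4 dB, -90.0°; ω = 167: 19.2 dB, -158.5°

At s = jω = j50:
quadratic: (j50)² + 60·j50 + 2500 = 0 + j3000 → |·| ≈ 3000, ∠ ≈ 90.00°
|G| = 250000 / 3000 ≈ 83.333
Gain = 20 log₁₀(83.333) ≈ 38.42 dB
∠G = 0.00° − 90.00° = -90.00°

At s = jω = j167:
quadratic: (j167)² + 60·j167 + 2500 = -25389 + j10020 → |·| ≈ 27295, ∠ ≈ 158.46°
|G| = 250000 / 27295 ≈ 9.1592
Gain = 20 log₁₀(9.1592) ≈ 19.24 dB
∠G = 0.00° − 158.46° = -158.46°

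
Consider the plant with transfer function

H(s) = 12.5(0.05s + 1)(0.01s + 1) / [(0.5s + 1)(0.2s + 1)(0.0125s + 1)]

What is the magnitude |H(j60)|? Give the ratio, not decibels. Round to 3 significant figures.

0.102

At ω = 60 rad/s:
zero (1 + j60·0.05) = 1 + j3 → |·| ≈ 3.1623, ∠ ≈ 71.57°
zero (1 + j60·0.01) = 1 + j0.6 → |·| ≈ 1.1662, ∠ ≈ 30.96°
pole (1 + j60·0.5) = 1 + j30 → |·| ≈ 30.017, ∠ ≈ 88.09°
pole (1 + j60·0.2) = 1 + j12 → |·| ≈ 12.042, ∠ ≈ 85.24°
pole (1 + j60·0.0125) = 1 + j0.75 → |·| ≈ 1.25, ∠ ≈ 36.87°
|H| = 12.5 · 3.1623 · 1.1662 / (30.017 · 12.042 · 1.25) ≈ 0.10203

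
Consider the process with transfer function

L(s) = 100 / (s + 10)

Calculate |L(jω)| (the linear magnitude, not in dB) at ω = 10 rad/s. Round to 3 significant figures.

Substitute s = j10:
Numerator: 100 = 100 + j0
Denominator: (j10) + 10 = 10 + j10
|N| = √(100² + 0²) ≈ 100, ∠N ≈ 0.00°
|D| = √(10² + 10²) ≈ 14.142, ∠D ≈ 45.00°
|L| = 100 / 14.142 ≈ 7.0711

7.07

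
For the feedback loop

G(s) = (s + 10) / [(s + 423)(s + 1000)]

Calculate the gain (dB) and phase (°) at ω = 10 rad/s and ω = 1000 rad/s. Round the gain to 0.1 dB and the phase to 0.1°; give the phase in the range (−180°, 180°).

At s = jω = j10:
zero (s+10): 10 + j10 → |·| = √(10²+10²) = √200 ≈ 14.142, ∠ = arctan(10/10) ≈ 45.00°
pole (s+423): 423 + j10 → |·| = √(423²+10²) = √179029 ≈ 423.12, ∠ = arctan(10/423) ≈ 1.35°
pole (s+1000): 1000 + j10 → |·| = √(1000²+10²) = √1000100 ≈ 1000, ∠ = arctan(10/1000) ≈ 0.57°
|G| = 1 · 14.142 / 4.2312e+05 ≈ 3.3423e-05
Gain = 20 log₁₀(3.3423e-05) ≈ -89.52 dB
∠G = 45.00° − 1.92° = 43.08°

At s = jω = j1000:
zero (s+10): 10 + j1000 → |·| = √(10²+1000²) = √1000100 ≈ 1000, ∠ = arctan(1000/10) ≈ 89.43°
pole (s+423): 423 + j1000 → |·| = √(423²+1000²) = √1178929 ≈ 1085.8, ∠ = arctan(1000/423) ≈ 67.07°
pole (s+1000): 1000 + j1000 → |·| = √(1000²+1000²) = √2000000 ≈ 1414.2, ∠ = arctan(1000/1000) ≈ 45.00°
|G| = 1 · 1000 / 1.5355e+06 ≈ 0.00065125
Gain = 20 log₁₀(0.00065125) ≈ -63.73 dB
∠G = 89.43° − 112.07° = -22.64°

ω = 10: -89.5 dB, 43.1°; ω = 1000: -63.7 dB, -22.6°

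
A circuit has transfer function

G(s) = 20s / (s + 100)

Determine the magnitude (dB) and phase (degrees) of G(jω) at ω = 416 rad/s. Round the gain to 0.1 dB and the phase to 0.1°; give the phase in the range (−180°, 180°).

At s = jω = j416:
zero at origin: s = j416 → |·| = 416, ∠ = 90.00°
pole (s+100): 100 + j416 → |·| = √(100²+416²) = √183056 ≈ 427.85, ∠ = arctan(416/100) ≈ 76.48°
|G| = 20 · 416 / 427.85 ≈ 19.446
Gain = 20 log₁₀(19.446) ≈ 25.78 dB
∠G = 90.00° − 76.48° = 13.52°

25.8 dB, 13.5°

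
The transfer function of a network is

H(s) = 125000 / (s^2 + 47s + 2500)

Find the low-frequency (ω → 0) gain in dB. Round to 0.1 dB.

34.0 dB

H(0) = 125000 / 2500 = 50
20 log₁₀(50) ≈ 33.98 dB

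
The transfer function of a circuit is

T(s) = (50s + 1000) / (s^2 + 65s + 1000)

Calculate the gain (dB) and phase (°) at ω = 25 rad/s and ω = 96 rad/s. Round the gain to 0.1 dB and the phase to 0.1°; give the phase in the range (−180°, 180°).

ω = 25: -0.4 dB, -25.7°; ω = 96: -6.5 dB, -64.6°

Substitute s = j25:
Numerator: 50(j25) + 1000 = 1000 + j1250
Denominator: (j25)^2 + 65(j25) + 1000 = 375 + j1625
|N| = √(1000² + 1250²) ≈ 1600.8, ∠N ≈ 51.34°
|D| = √(375² + 1625²) ≈ 1667.7, ∠D ≈ 77.01°
|T| = 1600.8 / 1667.7 ≈ 0.95988
Gain = 20 log₁₀(0.95988) ≈ -0.36 dB
∠T = 51.34° − 77.01° = -25.67°

Substitute s = j96:
Numerator: 50(j96) + 1000 = 1000 + j4800
Denominator: (j96)^2 + 65(j96) + 1000 = -8216 + j6240
|N| = √(1000² + 4800²) ≈ 4903.1, ∠N ≈ 78.23°
|D| = √(8216² + 6240²) ≈ 10317, ∠D ≈ 142.78°
|T| = 4903.1 / 10317 ≈ 0.47524
Gain = 20 log₁₀(0.47524) ≈ -6.46 dB
∠T = 78.23° − 142.78° = -64.55°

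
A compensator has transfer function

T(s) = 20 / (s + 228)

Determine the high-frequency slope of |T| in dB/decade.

Each pole contributes −20 dB/decade at high frequency; each zero contributes +20 dB/decade.
Net: 0 zero(s) − 1 pole(s) → -20 dB/decade.

-20 dB/decade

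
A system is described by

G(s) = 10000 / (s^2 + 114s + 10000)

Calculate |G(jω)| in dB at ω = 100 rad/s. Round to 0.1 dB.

At s = jω = j100:
quadratic: (j100)² + 114·j100 + 10000 = 0 + j11400 → |·| ≈ 11400, ∠ ≈ 90.00°
|G| = 10000 / 11400 ≈ 0.87719
Gain = 20 log₁₀(0.87719) ≈ -1.14 dB

-1.1 dB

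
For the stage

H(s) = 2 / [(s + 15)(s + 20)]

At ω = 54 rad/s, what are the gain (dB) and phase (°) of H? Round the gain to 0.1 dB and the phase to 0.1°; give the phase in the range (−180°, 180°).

-64.2 dB, -144.2°

At s = jω = j54:
pole (s+15): 15 + j54 → |·| = √(15²+54²) = √3141 ≈ 56.045, ∠ = arctan(54/15) ≈ 74.48°
pole (s+20): 20 + j54 → |·| = √(20²+54²) = √3316 ≈ 57.585, ∠ = arctan(54/20) ≈ 69.68°
|H| = 2 / 3227.4 ≈ 0.00061969
Gain = 20 log₁₀(0.00061969) ≈ -64.16 dB
∠H = 0.00° − 144.16° = -144.16°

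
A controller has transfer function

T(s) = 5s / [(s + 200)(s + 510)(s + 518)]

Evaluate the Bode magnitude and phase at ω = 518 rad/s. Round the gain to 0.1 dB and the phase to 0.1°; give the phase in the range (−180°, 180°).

At s = jω = j518:
zero at origin: s = j518 → |·| = 518, ∠ = 90.00°
pole (s+200): 200 + j518 → |·| = √(200²+518²) = √308324 ≈ 555.27, ∠ = arctan(518/200) ≈ 68.89°
pole (s+510): 510 + j518 → |·| = √(510²+518²) = √528424 ≈ 726.93, ∠ = arctan(518/510) ≈ 45.45°
pole (s+518): 518 + j518 → |·| = √(518²+518²) = √536648 ≈ 732.56, ∠ = arctan(518/518) ≈ 45.00°
|T| = 5 · 518 / 2.9569e+08 ≈ 8.7592e-06
Gain = 20 log₁₀(8.7592e-06) ≈ -101.15 dB
∠T = 90.00° − 159.34° = -69.34°

-101.2 dB, -69.3°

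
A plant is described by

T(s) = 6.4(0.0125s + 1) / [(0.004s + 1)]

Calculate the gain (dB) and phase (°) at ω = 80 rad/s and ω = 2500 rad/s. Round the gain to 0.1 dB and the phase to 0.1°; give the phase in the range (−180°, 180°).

At ω = 80 rad/s:
zero (1 + j80·0.0125) = 1 + j1 → |·| ≈ 1.4142, ∠ ≈ 45.00°
pole (1 + j80·0.004) = 1 + j0.32 → |·| ≈ 1.05, ∠ ≈ 17.74°
|T| = 6.4 · 1.4142 / (1.05) ≈ 8.6199
Gain = 20 log₁₀(8.6199) ≈ 18.71 dB
∠T = (45.00°) − (17.74°) = 27.26°

At ω = 2500 rad/s:
zero (1 + j2500·0.0125) = 1 + j31.25 → |·| ≈ 31.266, ∠ ≈ 88.17°
pole (1 + j2500·0.004) = 1 + j10 → |·| ≈ 10.05, ∠ ≈ 84.29°
|T| = 6.4 · 31.266 / (10.05) ≈ 19.911
Gain = 20 log₁₀(19.911) ≈ 25.98 dB
∠T = (88.17°) − (84.29°) = 3.88°

ω = 80: 18.7 dB, 27.3°; ω = 2500: 26.0 dB, 3.9°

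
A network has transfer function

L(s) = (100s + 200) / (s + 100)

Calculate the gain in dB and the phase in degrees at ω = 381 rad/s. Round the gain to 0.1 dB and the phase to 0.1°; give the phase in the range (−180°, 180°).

Substitute s = j381:
Numerator: 100(j381) + 200 = 200 + j38100
Denominator: (j381) + 100 = 100 + j381
|N| = √(200² + 38100²) ≈ 38101, ∠N ≈ 89.70°
|D| = √(100² + 381²) ≈ 393.9, ∠D ≈ 75.29°
|L| = 38101 / 393.9 ≈ 96.728
Gain = 20 log₁₀(96.728) ≈ 39.71 dB
∠L = 89.70° − 75.29° = 14.41°

39.7 dB, 14.4°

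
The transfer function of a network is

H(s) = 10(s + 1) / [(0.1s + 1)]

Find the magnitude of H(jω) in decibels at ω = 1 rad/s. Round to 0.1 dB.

23.0 dB

At ω = 1 rad/s:
zero (1 + j1·1) = 1 + j1 → |·| ≈ 1.4142, ∠ ≈ 45.00°
pole (1 + j1·0.1) = 1 + j0.1 → |·| ≈ 1.005, ∠ ≈ 5.71°
|H| = 10 · 1.4142 / (1.005) ≈ 14.072
Gain = 20 log₁₀(14.072) ≈ 22.97 dB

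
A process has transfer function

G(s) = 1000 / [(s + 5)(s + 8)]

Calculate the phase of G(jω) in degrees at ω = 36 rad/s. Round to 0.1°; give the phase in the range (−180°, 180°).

At s = jω = j36:
pole (s+5): 5 + j36 → |·| = √(5²+36²) = √1321 ≈ 36.346, ∠ = arctan(36/5) ≈ 82.09°
pole (s+8): 8 + j36 → |·| = √(8²+36²) = √1360 ≈ 36.878, ∠ = arctan(36/8) ≈ 77.47°
∠G = 0.00° − 159.56° = -159.56°

-159.6°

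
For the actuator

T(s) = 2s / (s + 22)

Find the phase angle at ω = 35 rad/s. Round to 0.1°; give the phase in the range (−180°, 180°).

At s = jω = j35:
zero at origin: s = j35 → |·| = 35, ∠ = 90.00°
pole (s+22): 22 + j35 → |·| = √(22²+35²) = √1709 ≈ 41.34, ∠ = arctan(35/22) ≈ 57.85°
∠T = 90.00° − 57.85° = 32.15°

32.2°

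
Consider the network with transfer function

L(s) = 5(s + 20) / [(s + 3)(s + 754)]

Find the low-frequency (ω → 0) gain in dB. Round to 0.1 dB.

-27.1 dB

L(0) = 5·20 / (3·754) ≈ 0.044209
20 log₁₀(0.044209) ≈ -27.09 dB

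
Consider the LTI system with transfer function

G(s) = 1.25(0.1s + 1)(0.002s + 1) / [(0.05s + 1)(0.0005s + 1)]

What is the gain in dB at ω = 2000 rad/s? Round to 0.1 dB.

At ω = 2000 rad/s:
zero (1 + j2000·0.1) = 1 + j200 → |·| ≈ 200, ∠ ≈ 89.71°
zero (1 + j2000·0.002) = 1 + j4 → |·| ≈ 4.1231, ∠ ≈ 75.96°
pole (1 + j2000·0.05) = 1 + j100 → |·| ≈ 100, ∠ ≈ 89.43°
pole (1 + j2000·0.0005) = 1 + j1 → |·| ≈ 1.4142, ∠ ≈ 45.00°
|G| = 1.25 · 200 · 4.1231 / (100 · 1.4142) ≈ 7.2887
Gain = 20 log₁₀(7.2887) ≈ 17.25 dB

17.3 dB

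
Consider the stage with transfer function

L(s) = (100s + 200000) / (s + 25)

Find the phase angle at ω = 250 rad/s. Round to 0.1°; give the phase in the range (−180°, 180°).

Substitute s = j250:
Numerator: 100(j250) + 200000 = 200000 + j25000
Denominator: (j250) + 25 = 25 + j250
|N| = √(200000² + 25000²) ≈ 2.0156e+05, ∠N ≈ 7.13°
|D| = √(25² + 250²) ≈ 251.25, ∠D ≈ 84.29°
∠L = 7.13° − 84.29° = -77.16°

-77.2°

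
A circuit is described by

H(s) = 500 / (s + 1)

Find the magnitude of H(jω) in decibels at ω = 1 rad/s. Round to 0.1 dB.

51.0 dB

At s = jω = j1:
pole (s+1): 1 + j1 → |·| = √(1²+1²) = √2 ≈ 1.4142, ∠ = arctan(1/1) ≈ 45.00°
|H| = 500 / 1.4142 ≈ 353.56
Gain = 20 log₁₀(353.56) ≈ 50.97 dB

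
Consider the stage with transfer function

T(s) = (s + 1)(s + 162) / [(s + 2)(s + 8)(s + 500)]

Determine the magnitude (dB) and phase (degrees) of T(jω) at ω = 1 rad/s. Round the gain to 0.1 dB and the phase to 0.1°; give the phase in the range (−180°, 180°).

At s = jω = j1:
zero (s+1): 1 + j1 → |·| = √(1²+1²) = √2 ≈ 1.4142, ∠ = arctan(1/1) ≈ 45.00°
zero (s+162): 162 + j1 → |·| = √(162²+1²) = √26245 ≈ 162, ∠ = arctan(1/162) ≈ 0.35°
pole (s+2): 2 + j1 → |·| = √(2²+1²) = √5 ≈ 2.2361, ∠ = arctan(1/2) ≈ 26.57°
pole (s+8): 8 + j1 → |·| = √(8²+1²) = √65 ≈ 8.0623, ∠ = arctan(1/8) ≈ 7.13°
pole (s+500): 500 + j1 → |·| = √(500²+1²) = √250001 ≈ 500, ∠ = arctan(1/500) ≈ 0.11°
|T| = 1 · 229.1 / 9014.1 ≈ 0.025416
Gain = 20 log₁₀(0.025416) ≈ -31.90 dB
∠T = 45.35° − 33.81° = 11.54°

-31.9 dB, 11.5°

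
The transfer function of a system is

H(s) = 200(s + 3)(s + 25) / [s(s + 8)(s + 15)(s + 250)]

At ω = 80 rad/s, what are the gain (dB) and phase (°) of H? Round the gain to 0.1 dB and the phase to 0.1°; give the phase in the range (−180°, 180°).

At s = jω = j80:
zero (s+3): 3 + j80 → |·| = √(3²+80²) = √6409 ≈ 80.056, ∠ = arctan(80/3) ≈ 87.85°
zero (s+25): 25 + j80 → |·| = √(25²+80²) = √7025 ≈ 83.815, ∠ = arctan(80/25) ≈ 72.65°
pole (s+8): 8 + j80 → |·| = √(8²+80²) = √6464 ≈ 80.399, ∠ = arctan(80/8) ≈ 84.29°
pole (s+15): 15 + j80 → |·| = √(15²+80²) = √6625 ≈ 81.394, ∠ = arctan(80/15) ≈ 79.38°
pole (s+250): 250 + j80 → |·| = √(250²+80²) = √68900 ≈ 262.49, ∠ = arctan(80/250) ≈ 17.74°
pole at origin: |s| = 80, ∠ = 90.00° (in denominator)
|H| = 200 · 6709.9 / 1.3742e+08 ≈ 0.0097655
Gain = 20 log₁₀(0.0097655) ≈ -40.21 dB
∠H = 160.50° − 271.41° = -110.91°

-40.2 dB, -110.9°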